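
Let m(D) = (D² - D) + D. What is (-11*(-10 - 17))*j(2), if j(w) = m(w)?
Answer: 1188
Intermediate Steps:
m(D) = D²
j(w) = w²
(-11*(-10 - 17))*j(2) = -11*(-10 - 17)*2² = -11*(-27)*4 = 297*4 = 1188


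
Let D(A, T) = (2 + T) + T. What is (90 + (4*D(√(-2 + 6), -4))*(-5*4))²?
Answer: 324900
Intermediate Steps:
D(A, T) = 2 + 2*T
(90 + (4*D(√(-2 + 6), -4))*(-5*4))² = (90 + (4*(2 + 2*(-4)))*(-5*4))² = (90 + (4*(2 - 8))*(-20))² = (90 + (4*(-6))*(-20))² = (90 - 24*(-20))² = (90 + 480)² = 570² = 324900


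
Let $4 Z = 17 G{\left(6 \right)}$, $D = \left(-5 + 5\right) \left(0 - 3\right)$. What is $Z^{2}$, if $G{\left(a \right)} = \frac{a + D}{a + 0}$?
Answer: $\frac{289}{16} \approx 18.063$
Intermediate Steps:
$D = 0$ ($D = 0 \left(-3\right) = 0$)
$G{\left(a \right)} = 1$ ($G{\left(a \right)} = \frac{a + 0}{a + 0} = \frac{a}{a} = 1$)
$Z = \frac{17}{4}$ ($Z = \frac{17 \cdot 1}{4} = \frac{1}{4} \cdot 17 = \frac{17}{4} \approx 4.25$)
$Z^{2} = \left(\frac{17}{4}\right)^{2} = \frac{289}{16}$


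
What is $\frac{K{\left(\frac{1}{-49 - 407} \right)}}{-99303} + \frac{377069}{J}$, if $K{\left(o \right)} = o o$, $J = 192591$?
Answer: $\frac{41195623402949}{21040993311552} \approx 1.9579$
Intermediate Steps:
$K{\left(o \right)} = o^{2}$
$\frac{K{\left(\frac{1}{-49 - 407} \right)}}{-99303} + \frac{377069}{J} = \frac{\left(\frac{1}{-49 - 407}\right)^{2}}{-99303} + \frac{377069}{192591} = \left(\frac{1}{-456}\right)^{2} \left(- \frac{1}{99303}\right) + 377069 \cdot \frac{1}{192591} = \left(- \frac{1}{456}\right)^{2} \left(- \frac{1}{99303}\right) + \frac{53867}{27513} = \frac{1}{207936} \left(- \frac{1}{99303}\right) + \frac{53867}{27513} = - \frac{1}{20648668608} + \frac{53867}{27513} = \frac{41195623402949}{21040993311552}$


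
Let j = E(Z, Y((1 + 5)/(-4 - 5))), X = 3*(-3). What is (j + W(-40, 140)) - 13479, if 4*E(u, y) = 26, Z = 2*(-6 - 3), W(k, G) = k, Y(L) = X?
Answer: -27025/2 ≈ -13513.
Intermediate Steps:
X = -9
Y(L) = -9
Z = -18 (Z = 2*(-9) = -18)
E(u, y) = 13/2 (E(u, y) = (1/4)*26 = 13/2)
j = 13/2 ≈ 6.5000
(j + W(-40, 140)) - 13479 = (13/2 - 40) - 13479 = -67/2 - 13479 = -27025/2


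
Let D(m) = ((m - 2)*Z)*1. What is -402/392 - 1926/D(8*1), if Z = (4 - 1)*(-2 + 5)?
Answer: -21575/588 ≈ -36.692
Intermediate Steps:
Z = 9 (Z = 3*3 = 9)
D(m) = -18 + 9*m (D(m) = ((m - 2)*9)*1 = ((-2 + m)*9)*1 = (-18 + 9*m)*1 = -18 + 9*m)
-402/392 - 1926/D(8*1) = -402/392 - 1926/(-18 + 9*(8*1)) = -402*1/392 - 1926/(-18 + 9*8) = -201/196 - 1926/(-18 + 72) = -201/196 - 1926/54 = -201/196 - 1926*1/54 = -201/196 - 107/3 = -21575/588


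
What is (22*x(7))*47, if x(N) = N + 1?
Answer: 8272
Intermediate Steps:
x(N) = 1 + N
(22*x(7))*47 = (22*(1 + 7))*47 = (22*8)*47 = 176*47 = 8272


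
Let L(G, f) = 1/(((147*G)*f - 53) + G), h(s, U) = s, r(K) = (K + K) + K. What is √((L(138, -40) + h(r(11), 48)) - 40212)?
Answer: I*√26449712593359830/811355 ≈ 200.45*I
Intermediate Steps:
r(K) = 3*K (r(K) = 2*K + K = 3*K)
L(G, f) = 1/(-53 + G + 147*G*f) (L(G, f) = 1/((147*G*f - 53) + G) = 1/((-53 + 147*G*f) + G) = 1/(-53 + G + 147*G*f))
√((L(138, -40) + h(r(11), 48)) - 40212) = √((1/(-53 + 138 + 147*138*(-40)) + 3*11) - 40212) = √((1/(-53 + 138 - 811440) + 33) - 40212) = √((1/(-811355) + 33) - 40212) = √((-1/811355 + 33) - 40212) = √(26774714/811355 - 40212) = √(-32599432546/811355) = I*√26449712593359830/811355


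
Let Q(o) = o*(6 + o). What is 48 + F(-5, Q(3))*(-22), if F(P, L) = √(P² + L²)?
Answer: 48 - 22*√754 ≈ -556.10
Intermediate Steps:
F(P, L) = √(L² + P²)
48 + F(-5, Q(3))*(-22) = 48 + √((3*(6 + 3))² + (-5)²)*(-22) = 48 + √((3*9)² + 25)*(-22) = 48 + √(27² + 25)*(-22) = 48 + √(729 + 25)*(-22) = 48 + √754*(-22) = 48 - 22*√754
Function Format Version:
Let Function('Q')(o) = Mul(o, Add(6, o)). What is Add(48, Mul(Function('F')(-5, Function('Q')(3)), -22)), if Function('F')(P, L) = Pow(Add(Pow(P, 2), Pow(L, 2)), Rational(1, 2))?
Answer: Add(48, Mul(-22, Pow(754, Rational(1, 2)))) ≈ -556.10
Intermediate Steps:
Function('F')(P, L) = Pow(Add(Pow(L, 2), Pow(P, 2)), Rational(1, 2))
Add(48, Mul(Function('F')(-5, Function('Q')(3)), -22)) = Add(48, Mul(Pow(Add(Pow(Mul(3, Add(6, 3)), 2), Pow(-5, 2)), Rational(1, 2)), -22)) = Add(48, Mul(Pow(Add(Pow(Mul(3, 9), 2), 25), Rational(1, 2)), -22)) = Add(48, Mul(Pow(Add(Pow(27, 2), 25), Rational(1, 2)), -22)) = Add(48, Mul(Pow(Add(729, 25), Rational(1, 2)), -22)) = Add(48, Mul(Pow(754, Rational(1, 2)), -22)) = Add(48, Mul(-22, Pow(754, Rational(1, 2))))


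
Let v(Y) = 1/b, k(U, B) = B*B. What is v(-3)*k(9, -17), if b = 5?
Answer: 289/5 ≈ 57.800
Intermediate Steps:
k(U, B) = B²
v(Y) = ⅕ (v(Y) = 1/5 = ⅕)
v(-3)*k(9, -17) = (⅕)*(-17)² = (⅕)*289 = 289/5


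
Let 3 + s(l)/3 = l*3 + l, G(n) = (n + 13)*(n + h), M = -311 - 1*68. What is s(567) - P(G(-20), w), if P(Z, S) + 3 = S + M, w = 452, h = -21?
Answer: 6725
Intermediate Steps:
M = -379 (M = -311 - 68 = -379)
G(n) = (-21 + n)*(13 + n) (G(n) = (n + 13)*(n - 21) = (13 + n)*(-21 + n) = (-21 + n)*(13 + n))
P(Z, S) = -382 + S (P(Z, S) = -3 + (S - 379) = -3 + (-379 + S) = -382 + S)
s(l) = -9 + 12*l (s(l) = -9 + 3*(l*3 + l) = -9 + 3*(3*l + l) = -9 + 3*(4*l) = -9 + 12*l)
s(567) - P(G(-20), w) = (-9 + 12*567) - (-382 + 452) = (-9 + 6804) - 1*70 = 6795 - 70 = 6725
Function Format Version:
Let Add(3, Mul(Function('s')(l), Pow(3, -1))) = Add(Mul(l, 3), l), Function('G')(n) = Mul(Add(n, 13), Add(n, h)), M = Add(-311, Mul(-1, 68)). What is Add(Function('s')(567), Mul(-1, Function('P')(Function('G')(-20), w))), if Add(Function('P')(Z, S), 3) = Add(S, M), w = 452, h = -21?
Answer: 6725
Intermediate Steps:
M = -379 (M = Add(-311, -68) = -379)
Function('G')(n) = Mul(Add(-21, n), Add(13, n)) (Function('G')(n) = Mul(Add(n, 13), Add(n, -21)) = Mul(Add(13, n), Add(-21, n)) = Mul(Add(-21, n), Add(13, n)))
Function('P')(Z, S) = Add(-382, S) (Function('P')(Z, S) = Add(-3, Add(S, -379)) = Add(-3, Add(-379, S)) = Add(-382, S))
Function('s')(l) = Add(-9, Mul(12, l)) (Function('s')(l) = Add(-9, Mul(3, Add(Mul(l, 3), l))) = Add(-9, Mul(3, Add(Mul(3, l), l))) = Add(-9, Mul(3, Mul(4, l))) = Add(-9, Mul(12, l)))
Add(Function('s')(567), Mul(-1, Function('P')(Function('G')(-20), w))) = Add(Add(-9, Mul(12, 567)), Mul(-1, Add(-382, 452))) = Add(Add(-9, 6804), Mul(-1, 70)) = Add(6795, -70) = 6725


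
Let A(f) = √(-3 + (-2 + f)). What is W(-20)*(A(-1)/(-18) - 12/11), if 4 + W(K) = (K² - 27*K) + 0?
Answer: -11232/11 - 52*I*√6 ≈ -1021.1 - 127.37*I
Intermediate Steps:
W(K) = -4 + K² - 27*K (W(K) = -4 + ((K² - 27*K) + 0) = -4 + (K² - 27*K) = -4 + K² - 27*K)
A(f) = √(-5 + f)
W(-20)*(A(-1)/(-18) - 12/11) = (-4 + (-20)² - 27*(-20))*(√(-5 - 1)/(-18) - 12/11) = (-4 + 400 + 540)*(√(-6)*(-1/18) - 12*1/11) = 936*((I*√6)*(-1/18) - 12/11) = 936*(-I*√6/18 - 12/11) = 936*(-12/11 - I*√6/18) = -11232/11 - 52*I*√6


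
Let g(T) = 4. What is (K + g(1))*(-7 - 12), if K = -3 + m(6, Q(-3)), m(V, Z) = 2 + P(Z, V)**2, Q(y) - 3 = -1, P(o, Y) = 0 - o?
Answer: -133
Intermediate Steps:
P(o, Y) = -o
Q(y) = 2 (Q(y) = 3 - 1 = 2)
m(V, Z) = 2 + Z**2 (m(V, Z) = 2 + (-Z)**2 = 2 + Z**2)
K = 3 (K = -3 + (2 + 2**2) = -3 + (2 + 4) = -3 + 6 = 3)
(K + g(1))*(-7 - 12) = (3 + 4)*(-7 - 12) = 7*(-19) = -133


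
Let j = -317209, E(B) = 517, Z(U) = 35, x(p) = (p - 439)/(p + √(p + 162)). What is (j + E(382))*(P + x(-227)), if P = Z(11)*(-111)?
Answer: 10571786375256/8599 - 35152812*I*√65/8599 ≈ 1.2294e+9 - 32959.0*I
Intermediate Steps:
x(p) = (-439 + p)/(p + √(162 + p))
P = -3885 (P = 35*(-111) = -3885)
(j + E(382))*(P + x(-227)) = (-317209 + 517)*(-3885 + (-439 - 227)/(-227 + √(162 - 227))) = -316692*(-3885 - 666/(-227 + √(-65))) = -316692*(-3885 - 666/(-227 + I*√65)) = 1230348420 + 210916872/(-227 + I*√65)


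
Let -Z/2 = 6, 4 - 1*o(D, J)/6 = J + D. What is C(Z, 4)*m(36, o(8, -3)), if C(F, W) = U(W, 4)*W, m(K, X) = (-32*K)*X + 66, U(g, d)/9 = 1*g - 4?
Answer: 0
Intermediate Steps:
o(D, J) = 24 - 6*D - 6*J (o(D, J) = 24 - 6*(J + D) = 24 - 6*(D + J) = 24 + (-6*D - 6*J) = 24 - 6*D - 6*J)
U(g, d) = -36 + 9*g (U(g, d) = 9*(1*g - 4) = 9*(g - 4) = 9*(-4 + g) = -36 + 9*g)
m(K, X) = 66 - 32*K*X (m(K, X) = -32*K*X + 66 = 66 - 32*K*X)
Z = -12 (Z = -2*6 = -12)
C(F, W) = W*(-36 + 9*W) (C(F, W) = (-36 + 9*W)*W = W*(-36 + 9*W))
C(Z, 4)*m(36, o(8, -3)) = (9*4*(-4 + 4))*(66 - 32*36*(24 - 6*8 - 6*(-3))) = (9*4*0)*(66 - 32*36*(24 - 48 + 18)) = 0*(66 - 32*36*(-6)) = 0*(66 + 6912) = 0*6978 = 0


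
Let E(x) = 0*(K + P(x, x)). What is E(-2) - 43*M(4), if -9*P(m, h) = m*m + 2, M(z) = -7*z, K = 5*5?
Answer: 1204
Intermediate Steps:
K = 25
P(m, h) = -2/9 - m²/9 (P(m, h) = -(m*m + 2)/9 = -(m² + 2)/9 = -(2 + m²)/9 = -2/9 - m²/9)
E(x) = 0 (E(x) = 0*(25 + (-2/9 - x²/9)) = 0*(223/9 - x²/9) = 0)
E(-2) - 43*M(4) = 0 - (-301)*4 = 0 - 43*(-28) = 0 + 1204 = 1204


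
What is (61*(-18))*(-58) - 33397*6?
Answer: -136698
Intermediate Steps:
(61*(-18))*(-58) - 33397*6 = -1098*(-58) - 1*200382 = 63684 - 200382 = -136698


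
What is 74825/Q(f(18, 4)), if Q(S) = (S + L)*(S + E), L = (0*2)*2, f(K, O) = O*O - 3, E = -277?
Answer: -74825/3432 ≈ -21.802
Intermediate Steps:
f(K, O) = -3 + O**2 (f(K, O) = O**2 - 3 = -3 + O**2)
L = 0 (L = 0*2 = 0)
Q(S) = S*(-277 + S) (Q(S) = (S + 0)*(S - 277) = S*(-277 + S))
74825/Q(f(18, 4)) = 74825/(((-3 + 4**2)*(-277 + (-3 + 4**2)))) = 74825/(((-3 + 16)*(-277 + (-3 + 16)))) = 74825/((13*(-277 + 13))) = 74825/((13*(-264))) = 74825/(-3432) = 74825*(-1/3432) = -74825/3432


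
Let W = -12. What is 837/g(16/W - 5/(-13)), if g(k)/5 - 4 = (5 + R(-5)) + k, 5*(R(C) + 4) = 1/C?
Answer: 163215/3911 ≈ 41.732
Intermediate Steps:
R(C) = -4 + 1/(5*C)
g(k) = 124/5 + 5*k (g(k) = 20 + 5*((5 + (-4 + (⅕)/(-5))) + k) = 20 + 5*((5 + (-4 + (⅕)*(-⅕))) + k) = 20 + 5*((5 + (-4 - 1/25)) + k) = 20 + 5*((5 - 101/25) + k) = 20 + 5*(24/25 + k) = 20 + (24/5 + 5*k) = 124/5 + 5*k)
837/g(16/W - 5/(-13)) = 837/(124/5 + 5*(16/(-12) - 5/(-13))) = 837/(124/5 + 5*(16*(-1/12) - 5*(-1/13))) = 837/(124/5 + 5*(-4/3 + 5/13)) = 837/(124/5 + 5*(-37/39)) = 837/(124/5 - 185/39) = 837/(3911/195) = 837*(195/3911) = 163215/3911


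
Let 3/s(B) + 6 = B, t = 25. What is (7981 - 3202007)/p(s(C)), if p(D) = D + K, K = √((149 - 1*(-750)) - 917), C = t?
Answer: -60686494/2169 + 1153043386*I*√2/2169 ≈ -27979.0 + 7.518e+5*I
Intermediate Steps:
C = 25
s(B) = 3/(-6 + B)
K = 3*I*√2 (K = √((149 + 750) - 917) = √(899 - 917) = √(-18) = 3*I*√2 ≈ 4.2426*I)
p(D) = D + 3*I*√2
(7981 - 3202007)/p(s(C)) = (7981 - 3202007)/(3/(-6 + 25) + 3*I*√2) = -3194026/(3/19 + 3*I*√2)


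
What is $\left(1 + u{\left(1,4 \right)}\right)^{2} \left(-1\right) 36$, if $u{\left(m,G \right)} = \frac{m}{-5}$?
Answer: $- \frac{576}{25} \approx -23.04$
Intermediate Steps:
$u{\left(m,G \right)} = - \frac{m}{5}$ ($u{\left(m,G \right)} = m \left(- \frac{1}{5}\right) = - \frac{m}{5}$)
$\left(1 + u{\left(1,4 \right)}\right)^{2} \left(-1\right) 36 = \left(1 - \frac{1}{5}\right)^{2} \left(-1\right) 36 = \left(\frac{4}{5}\right)^{2} \left(-1\right) 36 = \frac{16}{25} \left(-1\right) 36 = \left(- \frac{16}{25}\right) 36 = - \frac{576}{25}$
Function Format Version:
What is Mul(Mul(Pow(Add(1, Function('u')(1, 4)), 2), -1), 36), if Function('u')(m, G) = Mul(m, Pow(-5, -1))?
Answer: Rational(-576, 25) ≈ -23.040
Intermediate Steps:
Function('u')(m, G) = Mul(Rational(-1, 5), m) (Function('u')(m, G) = Mul(m, Rational(-1, 5)) = Mul(Rational(-1, 5), m))
Mul(Mul(Pow(Add(1, Function('u')(1, 4)), 2), -1), 36) = Mul(Mul(Pow(Add(1, Mul(Rational(-1, 5), 1)), 2), -1), 36) = Mul(Mul(Pow(Add(1, Rational(-1, 5)), 2), -1), 36) = Mul(Mul(Pow(Rational(4, 5), 2), -1), 36) = Mul(Mul(Rational(16, 25), -1), 36) = Mul(Rational(-16, 25), 36) = Rational(-576, 25)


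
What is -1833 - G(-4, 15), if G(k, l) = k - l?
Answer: -1814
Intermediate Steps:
-1833 - G(-4, 15) = -1833 - (-4 - 1*15) = -1833 - (-4 - 15) = -1833 - 1*(-19) = -1833 + 19 = -1814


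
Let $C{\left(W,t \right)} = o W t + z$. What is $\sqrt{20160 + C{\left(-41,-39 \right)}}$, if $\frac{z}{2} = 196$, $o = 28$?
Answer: $2 \sqrt{16331} \approx 255.59$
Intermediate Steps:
$z = 392$ ($z = 2 \cdot 196 = 392$)
$C{\left(W,t \right)} = 392 + 28 W t$ ($C{\left(W,t \right)} = 28 W t + 392 = 392 + 28 W t$)
$\sqrt{20160 + C{\left(-41,-39 \right)}} = \sqrt{20160 + \left(392 + 28 \left(-41\right) \left(-39\right)\right)} = \sqrt{20160 + \left(392 + 44772\right)} = \sqrt{20160 + 45164} = \sqrt{65324} = 2 \sqrt{16331}$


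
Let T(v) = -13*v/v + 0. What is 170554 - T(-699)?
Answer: 170567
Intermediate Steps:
T(v) = -13 (T(v) = -13*1 + 0 = -13 + 0 = -13)
170554 - T(-699) = 170554 - 1*(-13) = 170554 + 13 = 170567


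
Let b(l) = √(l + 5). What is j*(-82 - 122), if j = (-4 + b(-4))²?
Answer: -1836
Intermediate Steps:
b(l) = √(5 + l)
j = 9 (j = (-4 + √(5 - 4))² = (-4 + √1)² = (-4 + 1)² = (-3)² = 9)
j*(-82 - 122) = 9*(-82 - 122) = 9*(-204) = -1836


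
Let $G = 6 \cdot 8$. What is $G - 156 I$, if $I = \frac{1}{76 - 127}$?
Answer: $\frac{868}{17} \approx 51.059$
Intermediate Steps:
$I = - \frac{1}{51}$ ($I = \frac{1}{-51} = - \frac{1}{51} \approx -0.019608$)
$G = 48$
$G - 156 I = 48 - - \frac{52}{17} = 48 + \frac{52}{17} = \frac{868}{17}$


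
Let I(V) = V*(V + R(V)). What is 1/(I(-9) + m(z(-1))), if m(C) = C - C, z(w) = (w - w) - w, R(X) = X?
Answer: 1/162 ≈ 0.0061728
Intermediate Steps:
z(w) = -w (z(w) = 0 - w = -w)
I(V) = 2*V² (I(V) = V*(V + V) = V*(2*V) = 2*V²)
m(C) = 0
1/(I(-9) + m(z(-1))) = 1/(2*(-9)² + 0) = 1/(2*81 + 0) = 1/(162 + 0) = 1/162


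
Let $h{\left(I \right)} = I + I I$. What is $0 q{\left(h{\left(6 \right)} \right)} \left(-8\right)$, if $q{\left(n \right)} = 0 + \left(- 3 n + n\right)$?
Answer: $0$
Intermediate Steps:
$h{\left(I \right)} = I + I^{2}$
$q{\left(n \right)} = - 2 n$ ($q{\left(n \right)} = 0 - 2 n = - 2 n$)
$0 q{\left(h{\left(6 \right)} \right)} \left(-8\right) = 0 \left(- 2 \cdot 6 \left(1 + 6\right)\right) \left(-8\right) = 0 \left(- 2 \cdot 6 \cdot 7\right) \left(-8\right) = 0 \left(\left(-2\right) 42\right) \left(-8\right) = 0 \left(-84\right) \left(-8\right) = 0 \left(-8\right) = 0$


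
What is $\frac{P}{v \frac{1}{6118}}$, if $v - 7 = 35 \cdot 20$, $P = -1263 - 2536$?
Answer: $- \frac{3320326}{101} \approx -32875.0$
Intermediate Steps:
$P = -3799$
$v = 707$ ($v = 7 + 35 \cdot 20 = 7 + 700 = 707$)
$\frac{P}{v \frac{1}{6118}} = - \frac{3799}{707 \cdot \frac{1}{6118}} = - \frac{3799}{\frac{101}{874}} = \left(-3799\right) \frac{874}{101} = - \frac{3320326}{101}$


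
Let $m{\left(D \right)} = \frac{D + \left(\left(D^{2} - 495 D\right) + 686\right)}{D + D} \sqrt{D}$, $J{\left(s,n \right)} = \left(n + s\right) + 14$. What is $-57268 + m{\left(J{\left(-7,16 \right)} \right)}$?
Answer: $-57268 - \frac{10147 \sqrt{23}}{46} \approx -58326.0$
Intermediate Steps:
$J{\left(s,n \right)} = 14 + n + s$
$m{\left(D \right)} = \frac{686 + D^{2} - 494 D}{2 \sqrt{D}}$ ($m{\left(D \right)} = \frac{D + \left(686 + D^{2} - 495 D\right)}{2 D} \sqrt{D} = \left(686 + D^{2} - 494 D\right) \frac{1}{2 D} \sqrt{D} = \frac{686 + D^{2} - 494 D}{2 D} \sqrt{D} = \frac{686 + D^{2} - 494 D}{2 \sqrt{D}}$)
$-57268 + m{\left(J{\left(-7,16 \right)} \right)} = -57268 + \frac{686 + \left(14 + 16 - 7\right) \left(-494 + \left(14 + 16 - 7\right)\right)}{2 \sqrt{14 + 16 - 7}} = -57268 + \frac{686 + 23 \left(-494 + 23\right)}{2 \sqrt{23}} = -57268 + \frac{\frac{\sqrt{23}}{23} \left(686 + 23 \left(-471\right)\right)}{2} = -57268 + \frac{\frac{\sqrt{23}}{23} \left(686 - 10833\right)}{2} = -57268 + \frac{1}{2} \frac{\sqrt{23}}{23} \left(-10147\right) = -57268 - \frac{10147 \sqrt{23}}{46}$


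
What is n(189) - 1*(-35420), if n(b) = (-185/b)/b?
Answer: 1265237635/35721 ≈ 35420.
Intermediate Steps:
n(b) = -185/b²
n(189) - 1*(-35420) = -185/189² - 1*(-35420) = -185*1/35721 + 35420 = -185/35721 + 35420 = 1265237635/35721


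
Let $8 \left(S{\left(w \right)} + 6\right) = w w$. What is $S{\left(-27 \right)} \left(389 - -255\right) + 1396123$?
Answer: $\frac{2901887}{2} \approx 1.4509 \cdot 10^{6}$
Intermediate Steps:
$S{\left(w \right)} = -6 + \frac{w^{2}}{8}$ ($S{\left(w \right)} = -6 + \frac{w w}{8} = -6 + \frac{w^{2}}{8}$)
$S{\left(-27 \right)} \left(389 - -255\right) + 1396123 = \left(-6 + \frac{\left(-27\right)^{2}}{8}\right) \left(389 - -255\right) + 1396123 = \left(-6 + \frac{1}{8} \cdot 729\right) \left(389 + 255\right) + 1396123 = \left(-6 + \frac{729}{8}\right) 644 + 1396123 = \frac{681}{8} \cdot 644 + 1396123 = \frac{109641}{2} + 1396123 = \frac{2901887}{2}$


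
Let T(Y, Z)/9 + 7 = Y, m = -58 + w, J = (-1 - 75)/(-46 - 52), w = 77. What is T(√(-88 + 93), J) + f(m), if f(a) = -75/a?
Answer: -1272/19 + 9*√5 ≈ -46.823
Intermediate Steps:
J = 38/49 (J = -76/(-98) = -76*(-1/98) = 38/49 ≈ 0.77551)
m = 19 (m = -58 + 77 = 19)
T(Y, Z) = -63 + 9*Y
T(√(-88 + 93), J) + f(m) = (-63 + 9*√(-88 + 93)) - 75/19 = (-63 + 9*√5) - 75*1/19 = (-63 + 9*√5) - 75/19 = -1272/19 + 9*√5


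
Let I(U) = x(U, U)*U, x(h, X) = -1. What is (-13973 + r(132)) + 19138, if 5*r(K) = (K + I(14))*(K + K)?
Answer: 56977/5 ≈ 11395.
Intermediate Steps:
I(U) = -U
r(K) = 2*K*(-14 + K)/5 (r(K) = ((K - 1*14)*(K + K))/5 = ((K - 14)*(2*K))/5 = ((-14 + K)*(2*K))/5 = (2*K*(-14 + K))/5 = 2*K*(-14 + K)/5)
(-13973 + r(132)) + 19138 = (-13973 + (2/5)*132*(-14 + 132)) + 19138 = (-13973 + (2/5)*132*118) + 19138 = (-13973 + 31152/5) + 19138 = -38713/5 + 19138 = 56977/5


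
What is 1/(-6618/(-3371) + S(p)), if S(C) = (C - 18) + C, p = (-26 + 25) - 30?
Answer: -3371/263062 ≈ -0.012814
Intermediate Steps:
p = -31 (p = -1 - 30 = -31)
S(C) = -18 + 2*C (S(C) = (-18 + C) + C = -18 + 2*C)
1/(-6618/(-3371) + S(p)) = 1/(-6618/(-3371) + (-18 + 2*(-31))) = 1/(-6618*(-1/3371) + (-18 - 62)) = 1/(6618/3371 - 80) = 1/(-263062/3371) = -3371/263062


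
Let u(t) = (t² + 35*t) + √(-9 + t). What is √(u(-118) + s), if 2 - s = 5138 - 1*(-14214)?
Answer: √(-9556 + I*√127) ≈ 0.0576 + 97.755*I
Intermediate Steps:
u(t) = t² + √(-9 + t) + 35*t
s = -19350 (s = 2 - (5138 - 1*(-14214)) = 2 - (5138 + 14214) = 2 - 1*19352 = 2 - 19352 = -19350)
√(u(-118) + s) = √(((-118)² + √(-9 - 118) + 35*(-118)) - 19350) = √((13924 + √(-127) - 4130) - 19350) = √((13924 + I*√127 - 4130) - 19350) = √((9794 + I*√127) - 19350) = √(-9556 + I*√127)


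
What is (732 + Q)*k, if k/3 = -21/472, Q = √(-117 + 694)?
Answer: -11529/118 - 63*√577/472 ≈ -100.91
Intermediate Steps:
Q = √577 ≈ 24.021
k = -63/472 (k = 3*(-21/472) = -63/472 ≈ -0.13347)
(732 + Q)*k = (732 + √577)*(-63/472) = -11529/118 - 63*√577/472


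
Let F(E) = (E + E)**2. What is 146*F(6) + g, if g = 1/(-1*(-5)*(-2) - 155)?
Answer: 3468959/165 ≈ 21024.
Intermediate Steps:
F(E) = 4*E**2 (F(E) = (2*E)**2 = 4*E**2)
g = -1/165 (g = 1/(5*(-2) - 155) = 1/(-10 - 155) = 1/(-165) = -1/165 ≈ -0.0060606)
146*F(6) + g = 146*(4*6**2) - 1/165 = 146*(4*36) - 1/165 = 146*144 - 1/165 = 21024 - 1/165 = 3468959/165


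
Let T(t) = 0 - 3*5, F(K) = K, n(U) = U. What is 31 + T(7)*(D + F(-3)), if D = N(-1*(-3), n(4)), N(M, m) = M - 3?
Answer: 76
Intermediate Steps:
T(t) = -15 (T(t) = 0 - 15 = -15)
N(M, m) = -3 + M
D = 0 (D = -3 - 1*(-3) = -3 + 3 = 0)
31 + T(7)*(D + F(-3)) = 31 - 15*(0 - 3) = 31 - 15*(-3) = 31 + 45 = 76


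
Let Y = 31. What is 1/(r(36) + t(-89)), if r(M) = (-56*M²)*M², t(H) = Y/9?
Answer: -9/846526433 ≈ -1.0632e-8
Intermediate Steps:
t(H) = 31/9
r(M) = -56*M⁴
1/(r(36) + t(-89)) = 1/(-56*36⁴ + 31/9) = 1/(-56*1679616 + 31/9) = 1/(-94058496 + 31/9) = 1/(-846526433/9) = -9/846526433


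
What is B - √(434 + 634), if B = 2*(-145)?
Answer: -290 - 2*√267 ≈ -322.68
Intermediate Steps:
B = -290
B - √(434 + 634) = -290 - √(434 + 634) = -290 - √1068 = -290 - 2*√267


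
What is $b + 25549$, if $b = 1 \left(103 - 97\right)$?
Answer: $25555$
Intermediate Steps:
$b = 6$ ($b = 1 \cdot 6 = 6$)
$b + 25549 = 6 + 25549 = 25555$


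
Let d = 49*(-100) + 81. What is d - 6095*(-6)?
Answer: 31751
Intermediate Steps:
d = -4819 (d = -4900 + 81 = -4819)
d - 6095*(-6) = -4819 - 6095*(-6) = -4819 + 36570 = 31751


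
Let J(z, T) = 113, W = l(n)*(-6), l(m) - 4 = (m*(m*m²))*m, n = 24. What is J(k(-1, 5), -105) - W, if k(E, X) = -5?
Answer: 47775881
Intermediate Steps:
l(m) = 4 + m⁵ (l(m) = 4 + (m*(m*m²))*m = 4 + (m*m³)*m = 4 + m⁴*m = 4 + m⁵)
W = -47775768 (W = (4 + 24⁵)*(-6) = (4 + 7962624)*(-6) = 7962628*(-6) = -47775768)
J(k(-1, 5), -105) - W = 113 - 1*(-47775768) = 113 + 47775768 = 47775881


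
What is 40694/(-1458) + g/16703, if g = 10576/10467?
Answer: -395251602727/14161254381 ≈ -27.911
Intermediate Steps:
g = 10576/10467 (g = 10576*(1/10467) = 10576/10467 ≈ 1.0104)
40694/(-1458) + g/16703 = 40694/(-1458) + (10576/10467)/16703 = 40694*(-1/1458) + (10576/10467)*(1/16703) = -20347/729 + 10576/174830301 = -395251602727/14161254381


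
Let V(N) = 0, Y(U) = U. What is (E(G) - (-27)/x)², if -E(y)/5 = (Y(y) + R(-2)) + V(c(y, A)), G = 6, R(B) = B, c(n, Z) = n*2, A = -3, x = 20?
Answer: 139129/400 ≈ 347.82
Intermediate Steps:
c(n, Z) = 2*n
E(y) = 10 - 5*y (E(y) = -5*((y - 2) + 0) = -5*((-2 + y) + 0) = -5*(-2 + y) = 10 - 5*y)
(E(G) - (-27)/x)² = ((10 - 5*6) - (-27)/20)² = ((10 - 30) - (-27)/20)² = (-20 - 1*(-27/20))² = (-20 + 27/20)² = (-373/20)² = 139129/400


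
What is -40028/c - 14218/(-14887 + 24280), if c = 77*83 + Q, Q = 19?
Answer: -233560192/30104565 ≈ -7.7583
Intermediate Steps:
c = 6410 (c = 77*83 + 19 = 6391 + 19 = 6410)
-40028/c - 14218/(-14887 + 24280) = -40028/6410 - 14218/(-14887 + 24280) = -40028*1/6410 - 14218/9393 = -20014/3205 - 14218*1/9393 = -20014/3205 - 14218/9393 = -233560192/30104565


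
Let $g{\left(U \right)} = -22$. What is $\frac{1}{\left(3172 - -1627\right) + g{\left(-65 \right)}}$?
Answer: $\frac{1}{4777} \approx 0.00020934$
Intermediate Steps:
$\frac{1}{\left(3172 - -1627\right) + g{\left(-65 \right)}} = \frac{1}{\left(3172 - -1627\right) - 22} = \frac{1}{\left(3172 + 1627\right) - 22} = \frac{1}{4799 - 22} = \frac{1}{4777}$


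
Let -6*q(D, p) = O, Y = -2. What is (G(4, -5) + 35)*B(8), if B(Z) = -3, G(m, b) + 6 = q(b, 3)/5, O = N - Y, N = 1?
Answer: -867/10 ≈ -86.700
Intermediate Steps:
O = 3 (O = 1 - 1*(-2) = 1 + 2 = 3)
q(D, p) = -½ (q(D, p) = -⅙*3 = -½)
G(m, b) = -61/10 (G(m, b) = -6 - ½/5 = -6 - ½*⅕ = -6 - ⅒ = -61/10)
(G(4, -5) + 35)*B(8) = (-61/10 + 35)*(-3) = (289/10)*(-3) = -867/10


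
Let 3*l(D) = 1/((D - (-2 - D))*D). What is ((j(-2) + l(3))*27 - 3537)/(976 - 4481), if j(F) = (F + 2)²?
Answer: 28293/28040 ≈ 1.0090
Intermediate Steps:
j(F) = (2 + F)²
l(D) = 1/(3*D*(2 + 2*D)) (l(D) = (1/((D - (-2 - D))*D))/3 = (1/((D + (2 + D))*D))/3 = (1/((2 + 2*D)*D))/3 = (1/(D*(2 + 2*D)))/3 = 1/(3*D*(2 + 2*D)))
((j(-2) + l(3))*27 - 3537)/(976 - 4481) = (((2 - 2)² + (⅙)/(3*(1 + 3)))*27 - 3537)/(976 - 4481) = ((0² + (⅙)*(⅓)/4)*27 - 3537)/(-3505) = ((0 + (⅙)*(⅓)*(¼))*27 - 3537)*(-1/3505) = ((0 + 1/72)*27 - 3537)*(-1/3505) = ((1/72)*27 - 3537)*(-1/3505) = (3/8 - 3537)*(-1/3505) = -28293/8*(-1/3505) = 28293/28040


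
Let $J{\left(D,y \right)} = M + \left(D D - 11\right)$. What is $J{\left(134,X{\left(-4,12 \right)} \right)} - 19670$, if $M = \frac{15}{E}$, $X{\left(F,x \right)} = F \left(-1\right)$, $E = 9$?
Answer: $- \frac{5170}{3} \approx -1723.3$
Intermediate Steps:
$X{\left(F,x \right)} = - F$
$M = \frac{5}{3}$ ($M = \frac{15}{9} = 15 \cdot \frac{1}{9} = \frac{5}{3} \approx 1.6667$)
$J{\left(D,y \right)} = - \frac{28}{3} + D^{2}$ ($J{\left(D,y \right)} = \frac{5}{3} + \left(D D - 11\right) = \frac{5}{3} + \left(D^{2} - 11\right) = \frac{5}{3} + \left(-11 + D^{2}\right) = - \frac{28}{3} + D^{2}$)
$J{\left(134,X{\left(-4,12 \right)} \right)} - 19670 = \left(- \frac{28}{3} + 134^{2}\right) - 19670 = \left(- \frac{28}{3} + 17956\right) - 19670 = \frac{53840}{3} - 19670 = - \frac{5170}{3}$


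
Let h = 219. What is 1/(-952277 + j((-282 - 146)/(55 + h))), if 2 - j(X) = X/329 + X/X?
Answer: -45073/42921935934 ≈ -1.0501e-6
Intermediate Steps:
j(X) = 1 - X/329 (j(X) = 2 - (X/329 + X/X) = 2 - (X*(1/329) + 1) = 2 - (X/329 + 1) = 2 - (1 + X/329) = 2 + (-1 - X/329) = 1 - X/329)
1/(-952277 + j((-282 - 146)/(55 + h))) = 1/(-952277 + (1 - (-282 - 146)/(329*(55 + 219)))) = 1/(-952277 + (1 - (-428)/(329*274))) = 1/(-952277 + (1 - 1/329*(-214/137))) = 1/(-952277 + (1 + 214/45073)) = 1/(-952277 + 45287/45073) = 1/(-42921935934/45073) = -45073/42921935934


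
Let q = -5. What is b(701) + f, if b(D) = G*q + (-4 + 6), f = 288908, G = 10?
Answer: 288860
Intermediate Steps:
b(D) = -48 (b(D) = 10*(-5) + (-4 + 6) = -50 + 2 = -48)
b(701) + f = -48 + 288908 = 288860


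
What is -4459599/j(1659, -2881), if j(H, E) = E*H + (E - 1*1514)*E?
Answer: -495511/875824 ≈ -0.56577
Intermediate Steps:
j(H, E) = E*H + E*(-1514 + E) (j(H, E) = E*H + (E - 1514)*E = E*H + (-1514 + E)*E = E*H + E*(-1514 + E))
-4459599/j(1659, -2881) = -4459599*(-1/(2881*(-1514 - 2881 + 1659))) = -4459599/((-2881*(-2736))) = -4459599/7882416 = -4459599*1/7882416 = -495511/875824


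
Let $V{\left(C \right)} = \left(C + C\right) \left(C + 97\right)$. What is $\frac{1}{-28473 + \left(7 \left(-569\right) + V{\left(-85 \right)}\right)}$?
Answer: $- \frac{1}{34496} \approx -2.8989 \cdot 10^{-5}$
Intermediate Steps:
$V{\left(C \right)} = 2 C \left(97 + C\right)$
$\frac{1}{-28473 + \left(7 \left(-569\right) + V{\left(-85 \right)}\right)} = \frac{1}{-28473 + \left(7 \left(-569\right) + 2 \left(-85\right) \left(97 - 85\right)\right)} = \frac{1}{-28473 - \left(3983 + 170 \cdot 12\right)} = \frac{1}{-28473 - 6023} = \frac{1}{-34496} = - \frac{1}{34496}$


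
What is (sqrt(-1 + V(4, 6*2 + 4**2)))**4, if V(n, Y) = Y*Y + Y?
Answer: 657721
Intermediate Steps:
V(n, Y) = Y + Y**2 (V(n, Y) = Y**2 + Y = Y + Y**2)
(sqrt(-1 + V(4, 6*2 + 4**2)))**4 = (sqrt(-1 + (6*2 + 4**2)*(1 + (6*2 + 4**2))))**4 = (sqrt(-1 + (12 + 16)*(1 + (12 + 16))))**4 = (sqrt(-1 + 28*(1 + 28)))**4 = (sqrt(-1 + 28*29))**4 = (sqrt(-1 + 812))**4 = (sqrt(811))**4 = 657721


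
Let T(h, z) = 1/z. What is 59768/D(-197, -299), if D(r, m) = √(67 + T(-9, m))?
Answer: 7471*√93587/313 ≈ 7302.0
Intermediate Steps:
D(r, m) = √(67 + 1/m)
59768/D(-197, -299) = 59768/(√(67 + 1/(-299))) = 59768/(√(67 - 1/299)) = 59768/(√(20032/299)) = 59768/((8*√93587/299)) = 59768*(√93587/2504) = 7471*√93587/313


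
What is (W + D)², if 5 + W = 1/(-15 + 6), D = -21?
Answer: 55225/81 ≈ 681.79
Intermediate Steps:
W = -46/9 (W = -5 + 1/(-15 + 6) = -5 + 1/(-9) = -5 - ⅑ = -46/9 ≈ -5.1111)
(W + D)² = (-46/9 - 21)² = (-235/9)² = 55225/81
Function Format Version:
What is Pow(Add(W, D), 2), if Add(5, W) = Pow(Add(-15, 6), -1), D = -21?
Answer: Rational(55225, 81) ≈ 681.79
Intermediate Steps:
W = Rational(-46, 9) (W = Add(-5, Pow(Add(-15, 6), -1)) = Add(-5, Pow(-9, -1)) = Add(-5, Rational(-1, 9)) = Rational(-46, 9) ≈ -5.1111)
Pow(Add(W, D), 2) = Pow(Add(Rational(-46, 9), -21), 2) = Pow(Rational(-235, 9), 2) = Rational(55225, 81)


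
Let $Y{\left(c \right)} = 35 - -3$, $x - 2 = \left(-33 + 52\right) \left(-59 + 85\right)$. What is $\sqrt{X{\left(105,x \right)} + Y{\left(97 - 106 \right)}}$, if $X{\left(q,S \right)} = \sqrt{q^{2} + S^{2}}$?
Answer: $\sqrt{38 + \sqrt{257041}} \approx 23.345$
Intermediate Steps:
$x = 496$ ($x = 2 + \left(-33 + 52\right) \left(-59 + 85\right) = 2 + 19 \cdot 26 = 2 + 494 = 496$)
$Y{\left(c \right)} = 38$ ($Y{\left(c \right)} = 35 + 3 = 38$)
$X{\left(q,S \right)} = \sqrt{S^{2} + q^{2}}$
$\sqrt{X{\left(105,x \right)} + Y{\left(97 - 106 \right)}} = \sqrt{\sqrt{496^{2} + 105^{2}} + 38} = \sqrt{\sqrt{246016 + 11025} + 38} = \sqrt{\sqrt{257041} + 38} = \sqrt{38 + \sqrt{257041}}$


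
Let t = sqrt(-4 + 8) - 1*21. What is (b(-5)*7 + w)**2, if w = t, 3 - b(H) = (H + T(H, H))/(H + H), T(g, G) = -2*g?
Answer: 121/4 ≈ 30.250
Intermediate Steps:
b(H) = 7/2 (b(H) = 3 - (H - 2*H)/(H + H) = 3 - (-H)/(2*H) = 3 - (-H)*1/(2*H) = 3 - 1*(-1/2) = 3 + 1/2 = 7/2)
t = -19 (t = sqrt(4) - 21 = 2 - 21 = -19)
w = -19
(b(-5)*7 + w)**2 = ((7/2)*7 - 19)**2 = (49/2 - 19)**2 = (11/2)**2 = 121/4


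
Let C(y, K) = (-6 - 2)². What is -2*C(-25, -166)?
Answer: -128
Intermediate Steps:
C(y, K) = 64 (C(y, K) = (-8)² = 64)
-2*C(-25, -166) = -2*64 = -128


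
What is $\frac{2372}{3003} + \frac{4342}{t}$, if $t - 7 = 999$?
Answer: $\frac{7712629}{1510509} \approx 5.106$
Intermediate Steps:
$t = 1006$ ($t = 7 + 999 = 1006$)
$\frac{2372}{3003} + \frac{4342}{t} = \frac{2372}{3003} + \frac{4342}{1006} = 2372 \cdot \frac{1}{3003} + 4342 \cdot \frac{1}{1006} = \frac{2372}{3003} + \frac{2171}{503} = \frac{7712629}{1510509}$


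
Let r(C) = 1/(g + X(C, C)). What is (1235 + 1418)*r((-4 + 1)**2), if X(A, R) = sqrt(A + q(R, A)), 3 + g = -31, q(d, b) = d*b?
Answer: -45101/533 - 7959*sqrt(10)/1066 ≈ -108.23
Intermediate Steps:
q(d, b) = b*d
g = -34 (g = -3 - 31 = -34)
X(A, R) = sqrt(A + A*R)
r(C) = 1/(-34 + sqrt(C*(1 + C)))
(1235 + 1418)*r((-4 + 1)**2) = (1235 + 1418)/(-34 + sqrt((-4 + 1)**2*(1 + (-4 + 1)**2))) = 2653/(-34 + sqrt((-3)**2*(1 + (-3)**2))) = 2653/(-34 + sqrt(9*(1 + 9))) = 2653/(-34 + sqrt(9*10)) = 2653/(-34 + sqrt(90)) = 2653/(-34 + 3*sqrt(10))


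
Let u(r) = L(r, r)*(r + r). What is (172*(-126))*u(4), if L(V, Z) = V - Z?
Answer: 0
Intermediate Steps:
u(r) = 0 (u(r) = (r - r)*(r + r) = 0*(2*r) = 0)
(172*(-126))*u(4) = (172*(-126))*0 = -21672*0 = 0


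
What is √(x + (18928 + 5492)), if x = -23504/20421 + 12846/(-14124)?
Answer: √6269507580092236678/16023678 ≈ 156.26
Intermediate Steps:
x = -99049777/48071034 (x = -23504*1/20421 + 12846*(-1/14124) = -23504/20421 - 2141/2354 = -99049777/48071034 ≈ -2.0605)
√(x + (18928 + 5492)) = √(-99049777/48071034 + (18928 + 5492)) = √(-99049777/48071034 + 24420) = √(1173795600503/48071034) = √6269507580092236678/16023678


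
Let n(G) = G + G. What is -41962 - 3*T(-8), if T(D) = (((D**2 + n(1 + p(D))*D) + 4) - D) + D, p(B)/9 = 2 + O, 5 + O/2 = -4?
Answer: -49030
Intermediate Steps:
O = -18 (O = -10 + 2*(-4) = -10 - 8 = -18)
p(B) = -144 (p(B) = 9*(2 - 18) = 9*(-16) = -144)
n(G) = 2*G
T(D) = 4 + D**2 - 286*D (T(D) = (((D**2 + (2*(1 - 144))*D) + 4) - D) + D = (((D**2 + (2*(-143))*D) + 4) - D) + D = (((D**2 - 286*D) + 4) - D) + D = ((4 + D**2 - 286*D) - D) + D = (4 + D**2 - 287*D) + D = 4 + D**2 - 286*D)
-41962 - 3*T(-8) = -41962 - 3*(4 + (-8)**2 - 286*(-8)) = -41962 - 3*(4 + 64 + 2288) = -41962 - 3*2356 = -41962 - 7068 = -49030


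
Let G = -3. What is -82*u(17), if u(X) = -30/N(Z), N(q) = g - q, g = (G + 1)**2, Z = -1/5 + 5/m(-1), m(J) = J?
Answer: 6150/23 ≈ 267.39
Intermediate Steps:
Z = -26/5 (Z = -1/5 + 5/(-1) = -1*1/5 + 5*(-1) = -1/5 - 5 = -26/5 ≈ -5.2000)
g = 4 (g = (-3 + 1)**2 = (-2)**2 = 4)
N(q) = 4 - q
u(X) = -75/23 (u(X) = -30/(4 - 1*(-26/5)) = -30/(4 + 26/5) = -30/46/5 = -30*5/46 = -75/23)
-82*u(17) = -82*(-75/23) = 6150/23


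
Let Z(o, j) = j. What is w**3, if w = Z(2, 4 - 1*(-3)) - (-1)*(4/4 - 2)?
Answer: 216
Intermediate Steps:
w = 6 (w = (4 - 1*(-3)) - (-1)*(4/4 - 2) = (4 + 3) - (-1)*(4*(1/4) - 2) = 7 - (-1)*(1 - 2) = 7 - (-1)*(-1) = 7 - 1*1 = 7 - 1 = 6)
w**3 = 6**3 = 216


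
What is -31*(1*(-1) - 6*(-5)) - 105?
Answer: -1004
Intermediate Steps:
-31*(1*(-1) - 6*(-5)) - 105 = -31*(-1 + 30) - 105 = -31*29 - 105 = -899 - 105 = -1004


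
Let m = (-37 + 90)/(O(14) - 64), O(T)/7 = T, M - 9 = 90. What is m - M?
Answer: -3313/34 ≈ -97.441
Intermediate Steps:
M = 99 (M = 9 + 90 = 99)
O(T) = 7*T
m = 53/34 (m = (-37 + 90)/(7*14 - 64) = 53/(98 - 64) = 53/34 ≈ 1.5588)
m - M = 53/34 - 1*99 = 53/34 - 99 = -3313/34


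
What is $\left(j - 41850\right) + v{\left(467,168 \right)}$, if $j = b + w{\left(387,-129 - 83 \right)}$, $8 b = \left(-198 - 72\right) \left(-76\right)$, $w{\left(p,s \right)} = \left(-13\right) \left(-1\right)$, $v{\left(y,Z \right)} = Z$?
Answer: $-39104$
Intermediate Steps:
$w{\left(p,s \right)} = 13$
$b = 2565$ ($b = \frac{\left(-198 - 72\right) \left(-76\right)}{8} = \frac{\left(-270\right) \left(-76\right)}{8} = \frac{1}{8} \cdot 20520 = 2565$)
$j = 2578$ ($j = 2565 + 13 = 2578$)
$\left(j - 41850\right) + v{\left(467,168 \right)} = \left(2578 - 41850\right) + 168 = -39272 + 168 = -39104$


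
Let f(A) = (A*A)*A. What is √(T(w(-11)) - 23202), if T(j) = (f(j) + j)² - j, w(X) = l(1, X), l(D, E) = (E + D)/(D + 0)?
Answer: 2*√249227 ≈ 998.45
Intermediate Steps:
f(A) = A³ (f(A) = A²*A = A³)
l(D, E) = (D + E)/D
w(X) = 1 + X (w(X) = (1 + X)/1 = 1*(1 + X) = 1 + X)
T(j) = (j + j³)² - j (T(j) = (j³ + j)² - j = (j + j³)² - j)
√(T(w(-11)) - 23202) = √((1 - 11)*(-1 + (1 - 11)*(1 + (1 - 11)²)²) - 23202) = √(-10*(-1 - 10*(1 + (-10)²)²) - 23202) = √(-10*(-1 - 10*(1 + 100)²) - 23202) = √(-10*(-1 - 10*101²) - 23202) = √(-10*(-1 - 10*10201) - 23202) = √(-10*(-1 - 102010) - 23202) = √(-10*(-102011) - 23202) = √(1020110 - 23202) = √996908 = 2*√249227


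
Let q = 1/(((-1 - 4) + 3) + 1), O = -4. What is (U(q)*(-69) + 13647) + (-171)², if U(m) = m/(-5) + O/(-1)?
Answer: 212991/5 ≈ 42598.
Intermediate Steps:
q = -1 (q = 1/((-5 + 3) + 1) = 1/(-2 + 1) = 1/(-1) = -1)
U(m) = 4 - m/5 (U(m) = m/(-5) - 4/(-1) = m*(-⅕) - 4*(-1) = -m/5 + 4 = 4 - m/5)
(U(q)*(-69) + 13647) + (-171)² = ((4 - ⅕*(-1))*(-69) + 13647) + (-171)² = ((4 + ⅕)*(-69) + 13647) + 29241 = ((21/5)*(-69) + 13647) + 29241 = (-1449/5 + 13647) + 29241 = 66786/5 + 29241 = 212991/5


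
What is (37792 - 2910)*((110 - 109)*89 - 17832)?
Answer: -618911326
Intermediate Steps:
(37792 - 2910)*((110 - 109)*89 - 17832) = 34882*(1*89 - 17832) = 34882*(89 - 17832) = 34882*(-17743) = -618911326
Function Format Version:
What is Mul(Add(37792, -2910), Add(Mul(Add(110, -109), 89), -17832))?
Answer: -618911326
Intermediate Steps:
Mul(Add(37792, -2910), Add(Mul(Add(110, -109), 89), -17832)) = Mul(34882, Add(Mul(1, 89), -17832)) = Mul(34882, Add(89, -17832)) = Mul(34882, -17743) = -618911326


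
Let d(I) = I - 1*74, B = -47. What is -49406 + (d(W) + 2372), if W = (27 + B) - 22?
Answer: -47150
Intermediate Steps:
W = -42 (W = (27 - 47) - 22 = -20 - 22 = -42)
d(I) = -74 + I (d(I) = I - 74 = -74 + I)
-49406 + (d(W) + 2372) = -49406 + ((-74 - 42) + 2372) = -49406 + (-116 + 2372) = -49406 + 2256 = -47150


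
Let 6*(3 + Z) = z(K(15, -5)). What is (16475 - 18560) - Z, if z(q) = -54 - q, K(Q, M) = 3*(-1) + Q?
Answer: -2071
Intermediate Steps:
K(Q, M) = -3 + Q
Z = -14 (Z = -3 + (-54 - (-3 + 15))/6 = -3 + (-54 - 1*12)/6 = -3 + (-54 - 12)/6 = -3 + (⅙)*(-66) = -3 - 11 = -14)
(16475 - 18560) - Z = (16475 - 18560) - 1*(-14) = -2085 + 14 = -2071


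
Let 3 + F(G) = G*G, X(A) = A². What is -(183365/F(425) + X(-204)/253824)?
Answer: -43316669/36735736 ≈ -1.1791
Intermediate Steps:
F(G) = -3 + G² (F(G) = -3 + G*G = -3 + G²)
-(183365/F(425) + X(-204)/253824) = -(183365/(-3 + 425²) + (-204)²/253824) = -(183365/(-3 + 180625) + 41616*(1/253824)) = -(183365/180622 + 867/5288) = -(183365*(1/180622) + 867/5288) = -(14105/13894 + 867/5288) = -1*43316669/36735736 = -43316669/36735736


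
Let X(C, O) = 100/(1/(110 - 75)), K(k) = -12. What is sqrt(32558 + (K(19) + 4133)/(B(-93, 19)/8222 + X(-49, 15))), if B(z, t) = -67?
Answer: 2*sqrt(748962261174664753)/9592311 ≈ 180.44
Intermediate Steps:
X(C, O) = 3500 (X(C, O) = 100/(1/35) = 100*35 = 3500)
sqrt(32558 + (K(19) + 4133)/(B(-93, 19)/8222 + X(-49, 15))) = sqrt(32558 + (-12 + 4133)/(-67/8222 + 3500)) = sqrt(32558 + 4121/(-67*1/8222 + 3500)) = sqrt(32558 + 4121/(-67/8222 + 3500)) = sqrt(32558 + 4121/(28776933/8222)) = sqrt(32558 + 4121*(8222/28776933)) = sqrt(32558 + 33882862/28776933) = sqrt(936953267476/28776933) = 2*sqrt(748962261174664753)/9592311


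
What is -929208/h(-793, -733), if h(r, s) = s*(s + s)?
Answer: -464604/537289 ≈ -0.86472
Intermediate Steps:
h(r, s) = 2*s² (h(r, s) = s*(2*s) = 2*s²)
-929208/h(-793, -733) = -929208/(2*(-733)²) = -929208/(2*537289) = -929208/1074578 = -929208*1/1074578 = -464604/537289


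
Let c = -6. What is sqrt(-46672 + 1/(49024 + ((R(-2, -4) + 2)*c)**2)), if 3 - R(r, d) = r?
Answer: I*sqrt(30096683561895)/25394 ≈ 216.04*I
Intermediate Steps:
R(r, d) = 3 - r
sqrt(-46672 + 1/(49024 + ((R(-2, -4) + 2)*c)**2)) = sqrt(-46672 + 1/(49024 + (((3 - 1*(-2)) + 2)*(-6))**2)) = sqrt(-46672 + 1/(49024 + (((3 + 2) + 2)*(-6))**2)) = sqrt(-46672 + 1/(49024 + ((5 + 2)*(-6))**2)) = sqrt(-46672 + 1/(49024 + (7*(-6))**2)) = sqrt(-46672 + 1/(49024 + (-42)**2)) = sqrt(-46672 + 1/(49024 + 1764)) = sqrt(-46672 + 1/50788) = sqrt(-2370377535/50788) = I*sqrt(30096683561895)/25394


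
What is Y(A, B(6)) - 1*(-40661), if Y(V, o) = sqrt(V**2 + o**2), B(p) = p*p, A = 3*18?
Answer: 40661 + 18*sqrt(13) ≈ 40726.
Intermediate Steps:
A = 54
B(p) = p**2
Y(A, B(6)) - 1*(-40661) = sqrt(54**2 + (6**2)**2) - 1*(-40661) = sqrt(2916 + 36**2) + 40661 = sqrt(2916 + 1296) + 40661 = sqrt(4212) + 40661 = 18*sqrt(13) + 40661 = 40661 + 18*sqrt(13)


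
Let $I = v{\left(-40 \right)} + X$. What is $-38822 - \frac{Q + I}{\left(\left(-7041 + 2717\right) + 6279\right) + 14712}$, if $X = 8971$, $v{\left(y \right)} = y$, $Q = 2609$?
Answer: $- \frac{647057814}{16667} \approx -38823.0$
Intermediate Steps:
$I = 8931$ ($I = -40 + 8971 = 8931$)
$-38822 - \frac{Q + I}{\left(\left(-7041 + 2717\right) + 6279\right) + 14712} = -38822 - \frac{2609 + 8931}{\left(\left(-7041 + 2717\right) + 6279\right) + 14712} = -38822 - \frac{11540}{\left(-4324 + 6279\right) + 14712} = -38822 - \frac{11540}{1955 + 14712} = -38822 - \frac{11540}{16667} = - \frac{647057814}{16667}$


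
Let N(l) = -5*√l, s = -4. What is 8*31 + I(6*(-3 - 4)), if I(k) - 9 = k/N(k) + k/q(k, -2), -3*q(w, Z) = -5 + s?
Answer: 243 - I*√42/5 ≈ 243.0 - 1.2961*I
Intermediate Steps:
q(w, Z) = 3 (q(w, Z) = -(-5 - 4)/3 = -⅓*(-9) = 3)
I(k) = 9 - √k/5 + k/3 (I(k) = 9 + (k/((-5*√k)) + k/3) = 9 + (k*(-1/(5*√k)) + k*(⅓)) = 9 + (-√k/5 + k/3) = 9 - √k/5 + k/3)
8*31 + I(6*(-3 - 4)) = 8*31 + (9 - √6*√(-3 - 4)/5 + (6*(-3 - 4))/3) = 248 + (9 - I*√42/5 + (6*(-7))/3) = 248 + (9 - I*√42/5 + (⅓)*(-42)) = 248 + (9 - I*√42/5 - 14) = 248 + (-5 - I*√42/5) = 243 - I*√42/5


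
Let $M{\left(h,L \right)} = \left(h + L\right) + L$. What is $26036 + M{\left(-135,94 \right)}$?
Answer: $26089$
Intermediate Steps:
$M{\left(h,L \right)} = h + 2 L$ ($M{\left(h,L \right)} = \left(L + h\right) + L = h + 2 L$)
$26036 + M{\left(-135,94 \right)} = 26036 + \left(-135 + 2 \cdot 94\right) = 26036 + \left(-135 + 188\right) = 26036 + 53 = 26089$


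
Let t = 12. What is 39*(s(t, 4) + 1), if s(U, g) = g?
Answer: 195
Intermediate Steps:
39*(s(t, 4) + 1) = 39*(4 + 1) = 39*5 = 195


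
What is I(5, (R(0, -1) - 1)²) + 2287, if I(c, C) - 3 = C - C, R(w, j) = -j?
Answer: 2290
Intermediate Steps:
I(c, C) = 3 (I(c, C) = 3 + (C - C) = 3 + 0 = 3)
I(5, (R(0, -1) - 1)²) + 2287 = 3 + 2287 = 2290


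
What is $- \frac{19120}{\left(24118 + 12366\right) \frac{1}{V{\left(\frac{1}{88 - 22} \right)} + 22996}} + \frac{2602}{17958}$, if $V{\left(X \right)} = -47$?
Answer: $- \frac{984950492959}{81897459} \approx -12027.0$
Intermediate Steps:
$- \frac{19120}{\left(24118 + 12366\right) \frac{1}{V{\left(\frac{1}{88 - 22} \right)} + 22996}} + \frac{2602}{17958} = - \frac{19120}{\left(24118 + 12366\right) \frac{1}{-47 + 22996}} + \frac{2602}{17958} = - \frac{19120}{36484 \cdot \frac{1}{22949}} + 2602 \cdot \frac{1}{17958} = - \frac{19120}{36484 \cdot \frac{1}{22949}} + \frac{1301}{8979} = - \frac{19120}{\frac{36484}{22949}} + \frac{1301}{8979} = \left(-19120\right) \frac{22949}{36484} + \frac{1301}{8979} = - \frac{109696220}{9121} + \frac{1301}{8979} = - \frac{984950492959}{81897459}$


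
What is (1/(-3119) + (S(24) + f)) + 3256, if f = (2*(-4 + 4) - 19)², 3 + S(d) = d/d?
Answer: 11275184/3119 ≈ 3615.0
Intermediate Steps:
S(d) = -2 (S(d) = -3 + d/d = -3 + 1 = -2)
f = 361 (f = (2*0 - 19)² = (0 - 19)² = (-19)² = 361)
(1/(-3119) + (S(24) + f)) + 3256 = (1/(-3119) + (-2 + 361)) + 3256 = (-1/3119 + 359) + 3256 = 1119720/3119 + 3256 = 11275184/3119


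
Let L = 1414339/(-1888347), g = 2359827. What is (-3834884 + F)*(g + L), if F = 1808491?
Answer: -9029953359755280590/1888347 ≈ -4.7819e+12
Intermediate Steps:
L = -1414339/1888347 (L = 1414339*(-1/1888347) = -1414339/1888347 ≈ -0.74898)
(-3834884 + F)*(g + L) = (-3834884 + 1808491)*(2359827 - 1414339/1888347) = -2026393*4456170821630/1888347 = -9029953359755280590/1888347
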